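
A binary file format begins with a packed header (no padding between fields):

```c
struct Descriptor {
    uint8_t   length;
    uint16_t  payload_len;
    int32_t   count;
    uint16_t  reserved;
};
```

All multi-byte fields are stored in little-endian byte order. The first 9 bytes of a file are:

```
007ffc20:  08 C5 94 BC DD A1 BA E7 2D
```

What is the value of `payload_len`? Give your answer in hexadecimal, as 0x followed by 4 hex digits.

0x94C5

`payload_len` follows `length` (1 byte), so it starts at byte offset 1 and occupies 2 bytes.
Bytes at offsets 1..2: C5 94.
Little-endian stores the least-significant byte at the lowest address.
Reassemble most-significant byte first: 94 C5 → 0x94C5.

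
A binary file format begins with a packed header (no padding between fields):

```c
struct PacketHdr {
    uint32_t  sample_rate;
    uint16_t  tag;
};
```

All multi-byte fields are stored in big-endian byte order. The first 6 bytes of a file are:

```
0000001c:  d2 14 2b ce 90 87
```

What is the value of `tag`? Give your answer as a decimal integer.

36999

`tag` follows `sample_rate` (4 bytes), so it starts at byte offset 4 and occupies 2 bytes.
Bytes at offsets 4..5: 90 87.
Big-endian: lowest address holds the most-significant byte.
The bytes are already most-significant first: 0x9087.
0x9087 = 36999.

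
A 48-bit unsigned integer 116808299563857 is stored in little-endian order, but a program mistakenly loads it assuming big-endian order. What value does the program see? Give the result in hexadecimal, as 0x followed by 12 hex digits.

116808299563857 in 48-bit hexadecimal is 0x6A3C8D33CB51.
Stored little-endian, the bytes at ascending addresses are 51 CB 33 8D 3C 6A.
Read back as big-endian, the last byte is least significant, giving 0x51CB338D3C6A.

0x51CB338D3C6A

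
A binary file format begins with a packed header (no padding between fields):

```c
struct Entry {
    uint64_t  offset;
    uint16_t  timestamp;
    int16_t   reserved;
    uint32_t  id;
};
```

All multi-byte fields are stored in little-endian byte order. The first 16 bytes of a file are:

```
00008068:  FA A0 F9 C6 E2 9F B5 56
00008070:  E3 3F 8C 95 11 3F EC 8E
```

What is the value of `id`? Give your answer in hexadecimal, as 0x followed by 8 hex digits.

`id` follows `offset` (8 B), `timestamp` (2 B), `reserved` (2 B), so it starts at offset 8 + 2 + 2 = 12 and occupies 4 bytes.
Bytes at offsets 12..15: 11 3F EC 8E.
Little-endian stores the least-significant byte at the lowest address.
Reassemble most-significant byte first: 8E EC 3F 11 → 0x8EEC3F11.

0x8EEC3F11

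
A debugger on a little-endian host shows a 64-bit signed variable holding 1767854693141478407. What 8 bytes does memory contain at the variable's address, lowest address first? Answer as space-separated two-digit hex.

1767854693141478407 in hexadecimal, padded to 64 bits, is 0x1888AE7A17347C07.
Split into bytes (most-significant first): 18 88 AE 7A 17 34 7C 07.
In little-endian order the low byte comes first in memory.
So at ascending addresses the bytes are 07 7C 34 17 7A AE 88 18.

07 7C 34 17 7A AE 88 18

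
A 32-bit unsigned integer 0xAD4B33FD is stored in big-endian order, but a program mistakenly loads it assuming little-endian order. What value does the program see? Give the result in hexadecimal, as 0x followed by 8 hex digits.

0xFD334BAD

Stored big-endian, the bytes at ascending addresses are AD 4B 33 FD.
Read back as little-endian, the first byte is least significant, giving 0xFD334BAD.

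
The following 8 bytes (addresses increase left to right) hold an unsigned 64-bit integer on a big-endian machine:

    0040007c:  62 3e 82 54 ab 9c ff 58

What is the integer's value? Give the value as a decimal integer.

Big-endian stores the most-significant byte at the lowest address.
The bytes are already most-significant first: 0x623E8254AB9CFF58.
0x623E8254AB9CFF58 = 7079238964441055064.

7079238964441055064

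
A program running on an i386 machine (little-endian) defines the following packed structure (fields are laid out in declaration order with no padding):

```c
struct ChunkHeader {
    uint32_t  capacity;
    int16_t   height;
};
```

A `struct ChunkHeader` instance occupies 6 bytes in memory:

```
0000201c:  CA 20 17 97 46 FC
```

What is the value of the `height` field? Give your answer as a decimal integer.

-954

`height` follows `capacity` (4 bytes), so it starts at byte offset 4 and occupies 2 bytes.
Bytes at offsets 4..5: 46 FC.
In little-endian order the low byte comes first in memory.
Reassemble most-significant byte first: FC 46 → 0xFC46.
Top bit is set, so as a signed 16-bit value this is 0xFC46 − 2^16 = -954.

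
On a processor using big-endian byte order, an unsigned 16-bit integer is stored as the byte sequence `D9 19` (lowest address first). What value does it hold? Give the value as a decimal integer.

Big-endian stores the most-significant byte at the lowest address.
The bytes are already most-significant first: 0xD919.
0xD919 = 55577.

55577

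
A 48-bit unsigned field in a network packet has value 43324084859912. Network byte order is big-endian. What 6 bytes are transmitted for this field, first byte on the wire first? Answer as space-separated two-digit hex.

43324084859912 in hexadecimal, padded to 48 bits, is 0x27672CB03408.
Split into bytes (most-significant first): 27 67 2C B0 34 08.
Big-endian: lowest address holds the most-significant byte.
So the memory order matches the most-significant-first order: 27 67 2C B0 34 08.

27 67 2C B0 34 08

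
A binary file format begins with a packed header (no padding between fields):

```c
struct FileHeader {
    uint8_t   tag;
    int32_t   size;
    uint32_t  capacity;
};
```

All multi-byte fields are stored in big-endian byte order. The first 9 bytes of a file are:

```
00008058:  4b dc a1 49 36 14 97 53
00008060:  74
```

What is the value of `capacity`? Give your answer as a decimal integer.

345461620

`capacity` follows `tag` (1 B), `size` (4 B), so it starts at offset 1 + 4 = 5 and occupies 4 bytes.
Bytes at offsets 5..8: 14 97 53 74.
In big-endian order the high byte comes first in memory.
The bytes are already most-significant first: 0x14975374.
0x14975374 = 345461620.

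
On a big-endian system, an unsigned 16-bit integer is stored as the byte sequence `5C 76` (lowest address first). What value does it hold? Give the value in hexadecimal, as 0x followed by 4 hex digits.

Big-endian: lowest address holds the most-significant byte.
The bytes are already most-significant first: 0x5C76.

0x5C76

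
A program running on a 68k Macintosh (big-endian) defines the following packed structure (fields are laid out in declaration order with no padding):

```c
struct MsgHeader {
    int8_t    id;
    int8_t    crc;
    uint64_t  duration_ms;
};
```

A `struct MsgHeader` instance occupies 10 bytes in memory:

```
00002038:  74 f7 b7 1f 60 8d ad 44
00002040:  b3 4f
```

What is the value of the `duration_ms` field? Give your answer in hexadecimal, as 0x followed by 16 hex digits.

`duration_ms` follows `id` (1 B), `crc` (1 B), so it starts at offset 1 + 1 = 2 and occupies 8 bytes.
Bytes at offsets 2..9: B7 1F 60 8D AD 44 B3 4F.
Big-endian stores the most-significant byte at the lowest address.
The bytes are already most-significant first: 0xB71F608DAD44B34F.

0xB71F608DAD44B34F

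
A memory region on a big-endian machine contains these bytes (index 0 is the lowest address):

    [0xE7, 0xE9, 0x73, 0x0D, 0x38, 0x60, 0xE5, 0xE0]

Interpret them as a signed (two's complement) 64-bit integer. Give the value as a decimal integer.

-1735729680756972064

In big-endian order the high byte comes first in memory.
The bytes are already most-significant first: 0xE7E9730D3860E5E0.
Top bit is set, so as a signed 64-bit value this is 0xE7E9730D3860E5E0 − 2^64 = -1735729680756972064.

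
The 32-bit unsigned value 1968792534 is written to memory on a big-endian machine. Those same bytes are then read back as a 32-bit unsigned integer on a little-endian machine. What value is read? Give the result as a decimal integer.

3596835189

1968792534 in 32-bit hexadecimal is 0x755963D6.
Stored big-endian, the bytes at ascending addresses are 75 59 63 D6.
Read back as little-endian, the first byte is least significant, giving 0xD6635975.
0xD6635975 = 3596835189.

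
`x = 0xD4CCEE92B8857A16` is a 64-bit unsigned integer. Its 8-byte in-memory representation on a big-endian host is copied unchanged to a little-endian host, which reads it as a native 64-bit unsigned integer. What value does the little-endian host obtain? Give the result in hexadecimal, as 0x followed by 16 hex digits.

0x167A85B892EECCD4

Stored big-endian, the bytes at ascending addresses are D4 CC EE 92 B8 85 7A 16.
Read back as little-endian, the first byte is least significant, giving 0x167A85B892EECCD4.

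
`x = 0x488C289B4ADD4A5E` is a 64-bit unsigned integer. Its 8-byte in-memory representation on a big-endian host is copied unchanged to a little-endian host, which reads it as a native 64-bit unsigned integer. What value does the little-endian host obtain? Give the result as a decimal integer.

Stored big-endian, the bytes at ascending addresses are 48 8C 28 9B 4A DD 4A 5E.
Read back as little-endian, the first byte is least significant, giving 0x5E4ADD4A9B288C48.
0x5E4ADD4A9B288C48 = 6794486300342258760.

6794486300342258760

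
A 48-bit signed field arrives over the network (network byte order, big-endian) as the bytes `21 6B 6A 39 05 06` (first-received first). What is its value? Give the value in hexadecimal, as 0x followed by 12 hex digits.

0x216B6A390506

Big-endian: lowest address holds the most-significant byte.
The bytes are already most-significant first: 0x216B6A390506.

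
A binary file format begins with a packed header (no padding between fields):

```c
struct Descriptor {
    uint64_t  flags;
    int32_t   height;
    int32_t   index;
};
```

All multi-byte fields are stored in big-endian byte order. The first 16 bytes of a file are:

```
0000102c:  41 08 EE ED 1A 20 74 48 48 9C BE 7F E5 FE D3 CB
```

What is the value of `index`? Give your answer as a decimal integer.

-436284469

`index` follows `flags` (8 B), `height` (4 B), so it starts at offset 8 + 4 = 12 and occupies 4 bytes.
Bytes at offsets 12..15: E5 FE D3 CB.
Big-endian: lowest address holds the most-significant byte.
The bytes are already most-significant first: 0xE5FED3CB.
Top bit is set, so as a signed 32-bit value this is 0xE5FED3CB − 2^32 = -436284469.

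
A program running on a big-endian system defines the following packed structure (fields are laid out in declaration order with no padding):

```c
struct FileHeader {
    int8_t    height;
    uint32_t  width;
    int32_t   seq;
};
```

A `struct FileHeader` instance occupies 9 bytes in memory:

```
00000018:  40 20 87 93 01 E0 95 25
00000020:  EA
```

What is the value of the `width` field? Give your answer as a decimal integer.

`width` follows `height` (1 byte), so it starts at byte offset 1 and occupies 4 bytes.
Bytes at offsets 1..4: 20 87 93 01.
Big-endian stores the most-significant byte at the lowest address.
The bytes are already most-significant first: 0x20879301.
0x20879301 = 545755905.

545755905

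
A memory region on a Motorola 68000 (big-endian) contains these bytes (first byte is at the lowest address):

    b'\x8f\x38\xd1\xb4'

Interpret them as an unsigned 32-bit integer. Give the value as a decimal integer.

2402865588

Big-endian stores the most-significant byte at the lowest address.
The bytes are already most-significant first: 0x8F38D1B4.
0x8F38D1B4 = 2402865588.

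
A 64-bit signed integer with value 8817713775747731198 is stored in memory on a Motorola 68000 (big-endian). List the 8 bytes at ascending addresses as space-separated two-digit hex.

7A 5E CF F5 F6 83 0E FE

8817713775747731198 in hexadecimal, padded to 64 bits, is 0x7A5ECFF5F6830EFE.
Split into bytes (most-significant first): 7A 5E CF F5 F6 83 0E FE.
Big-endian stores the most-significant byte at the lowest address.
So the memory order matches the most-significant-first order: 7A 5E CF F5 F6 83 0E FE.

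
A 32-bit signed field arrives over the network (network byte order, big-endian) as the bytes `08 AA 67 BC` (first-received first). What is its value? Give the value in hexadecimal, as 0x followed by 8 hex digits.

0x08AA67BC

Big-endian stores the most-significant byte at the lowest address.
The bytes are already most-significant first: 0x08AA67BC.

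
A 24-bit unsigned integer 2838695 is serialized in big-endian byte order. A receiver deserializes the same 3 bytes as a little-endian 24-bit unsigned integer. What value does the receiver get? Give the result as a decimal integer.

2838695 in 24-bit hexadecimal is 0x2B50A7.
Stored big-endian, the bytes at ascending addresses are 2B 50 A7.
Read back as little-endian, the first byte is least significant, giving 0xA7502B.
0xA7502B = 10965035.

10965035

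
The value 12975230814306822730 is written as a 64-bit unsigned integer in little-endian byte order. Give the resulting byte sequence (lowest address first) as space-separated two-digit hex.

4A EA 75 0D AE 47 11 B4

12975230814306822730 in hexadecimal, padded to 64 bits, is 0xB41147AE0D75EA4A.
Split into bytes (most-significant first): B4 11 47 AE 0D 75 EA 4A.
Little-endian: lowest address holds the least-significant byte.
So at ascending addresses the bytes are 4A EA 75 0D AE 47 11 B4.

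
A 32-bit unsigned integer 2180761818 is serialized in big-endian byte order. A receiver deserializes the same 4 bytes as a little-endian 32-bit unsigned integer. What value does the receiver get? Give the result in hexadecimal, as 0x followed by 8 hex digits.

2180761818 in 32-bit hexadecimal is 0x81FBC8DA.
Stored big-endian, the bytes at ascending addresses are 81 FB C8 DA.
Read back as little-endian, the first byte is least significant, giving 0xDAC8FB81.

0xDAC8FB81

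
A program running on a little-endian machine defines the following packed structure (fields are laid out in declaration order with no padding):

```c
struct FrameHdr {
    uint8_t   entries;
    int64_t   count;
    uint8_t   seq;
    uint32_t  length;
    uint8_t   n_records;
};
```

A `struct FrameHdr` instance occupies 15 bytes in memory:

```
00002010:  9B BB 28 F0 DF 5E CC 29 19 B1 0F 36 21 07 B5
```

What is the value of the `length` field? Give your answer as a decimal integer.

119617039

`length` follows `entries` (1 B), `count` (8 B), `seq` (1 B), so it starts at offset 1 + 8 + 1 = 10 and occupies 4 bytes.
Bytes at offsets 10..13: 0F 36 21 07.
Little-endian: lowest address holds the least-significant byte.
Reassemble most-significant byte first: 07 21 36 0F → 0x0721360F.
0x0721360F = 119617039.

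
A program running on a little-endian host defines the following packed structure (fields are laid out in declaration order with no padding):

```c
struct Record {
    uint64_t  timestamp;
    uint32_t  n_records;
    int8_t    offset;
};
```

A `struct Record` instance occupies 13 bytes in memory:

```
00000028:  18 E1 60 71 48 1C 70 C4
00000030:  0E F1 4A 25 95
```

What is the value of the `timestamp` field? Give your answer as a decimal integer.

`timestamp` is the first field, at byte offset 0, occupying 8 bytes.
Bytes at offsets 0..7: 18 E1 60 71 48 1C 70 C4.
Little-endian: lowest address holds the least-significant byte.
Reassemble most-significant byte first: C4 70 1C 48 71 60 E1 18 → 0xC4701C487160E118.
0xC4701C487160E118 = 14154844726290866456.

14154844726290866456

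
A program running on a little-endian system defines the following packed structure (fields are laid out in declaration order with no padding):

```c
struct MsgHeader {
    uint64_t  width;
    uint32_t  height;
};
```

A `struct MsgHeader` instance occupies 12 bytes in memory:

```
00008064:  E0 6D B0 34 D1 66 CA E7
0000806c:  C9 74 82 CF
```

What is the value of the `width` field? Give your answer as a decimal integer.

16702275216775081440

`width` is the first field, at byte offset 0, occupying 8 bytes.
Bytes at offsets 0..7: E0 6D B0 34 D1 66 CA E7.
Little-endian stores the least-significant byte at the lowest address.
Reassemble most-significant byte first: E7 CA 66 D1 34 B0 6D E0 → 0xE7CA66D134B06DE0.
0xE7CA66D134B06DE0 = 16702275216775081440.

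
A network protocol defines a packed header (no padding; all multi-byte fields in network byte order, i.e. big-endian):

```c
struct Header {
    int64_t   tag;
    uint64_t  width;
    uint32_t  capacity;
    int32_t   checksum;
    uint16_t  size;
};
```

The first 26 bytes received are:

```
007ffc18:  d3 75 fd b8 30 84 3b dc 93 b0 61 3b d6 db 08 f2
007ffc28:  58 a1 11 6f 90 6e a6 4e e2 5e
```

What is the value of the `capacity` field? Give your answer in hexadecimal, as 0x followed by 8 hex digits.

0x58A1116F

`capacity` follows `tag` (8 B), `width` (8 B), so it starts at offset 8 + 8 = 16 and occupies 4 bytes.
Bytes at offsets 16..19: 58 A1 11 6F.
Big-endian stores the most-significant byte at the lowest address.
The bytes are already most-significant first: 0x58A1116F.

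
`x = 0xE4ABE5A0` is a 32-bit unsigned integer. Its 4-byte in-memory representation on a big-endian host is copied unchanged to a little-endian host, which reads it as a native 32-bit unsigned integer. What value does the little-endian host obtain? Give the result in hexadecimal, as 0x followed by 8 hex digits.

Stored big-endian, the bytes at ascending addresses are E4 AB E5 A0.
Read back as little-endian, the first byte is least significant, giving 0xA0E5ABE4.

0xA0E5ABE4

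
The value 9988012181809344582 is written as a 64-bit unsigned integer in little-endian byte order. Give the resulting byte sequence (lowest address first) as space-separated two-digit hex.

9988012181809344582 in hexadecimal, padded to 64 bits, is 0x8A9C8C291D053046.
Split into bytes (most-significant first): 8A 9C 8C 29 1D 05 30 46.
In little-endian order the low byte comes first in memory.
So at ascending addresses the bytes are 46 30 05 1D 29 8C 9C 8A.

46 30 05 1D 29 8C 9C 8A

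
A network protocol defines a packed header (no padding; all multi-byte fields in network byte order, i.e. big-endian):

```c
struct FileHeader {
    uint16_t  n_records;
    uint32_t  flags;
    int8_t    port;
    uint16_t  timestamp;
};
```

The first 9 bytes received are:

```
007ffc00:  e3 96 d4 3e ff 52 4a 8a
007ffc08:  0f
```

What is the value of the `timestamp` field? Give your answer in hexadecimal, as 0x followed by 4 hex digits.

0x8A0F

`timestamp` follows `n_records` (2 B), `flags` (4 B), `port` (1 B), so it starts at offset 2 + 4 + 1 = 7 and occupies 2 bytes.
Bytes at offsets 7..8: 8A 0F.
Big-endian stores the most-significant byte at the lowest address.
The bytes are already most-significant first: 0x8A0F.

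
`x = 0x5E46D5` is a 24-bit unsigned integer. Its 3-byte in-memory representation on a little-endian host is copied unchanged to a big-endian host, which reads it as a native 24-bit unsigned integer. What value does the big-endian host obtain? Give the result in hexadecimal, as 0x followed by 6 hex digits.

0xD5465E

Stored little-endian, the bytes at ascending addresses are D5 46 5E.
Read back as big-endian, the last byte is least significant, giving 0xD5465E.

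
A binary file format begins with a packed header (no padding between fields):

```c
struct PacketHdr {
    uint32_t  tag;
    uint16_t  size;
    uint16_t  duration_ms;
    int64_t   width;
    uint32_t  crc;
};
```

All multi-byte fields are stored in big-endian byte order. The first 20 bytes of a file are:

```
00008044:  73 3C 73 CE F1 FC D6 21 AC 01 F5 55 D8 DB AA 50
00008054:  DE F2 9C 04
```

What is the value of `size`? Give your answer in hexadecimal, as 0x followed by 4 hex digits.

0xF1FC

`size` follows `tag` (4 bytes), so it starts at byte offset 4 and occupies 2 bytes.
Bytes at offsets 4..5: F1 FC.
Big-endian: lowest address holds the most-significant byte.
The bytes are already most-significant first: 0xF1FC.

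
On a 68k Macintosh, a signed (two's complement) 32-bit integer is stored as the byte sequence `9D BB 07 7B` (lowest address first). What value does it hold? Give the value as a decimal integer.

-1648687237

In big-endian order the high byte comes first in memory.
The bytes are already most-significant first: 0x9DBB077B.
Top bit is set, so as a signed 32-bit value this is 0x9DBB077B − 2^32 = -1648687237.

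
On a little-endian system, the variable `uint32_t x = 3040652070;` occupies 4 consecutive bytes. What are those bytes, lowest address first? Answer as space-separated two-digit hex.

3040652070 in hexadecimal, padded to 32 bits, is 0xB53CAB26.
Split into bytes (most-significant first): B5 3C AB 26.
In little-endian order the low byte comes first in memory.
So at ascending addresses the bytes are 26 AB 3C B5.

26 AB 3C B5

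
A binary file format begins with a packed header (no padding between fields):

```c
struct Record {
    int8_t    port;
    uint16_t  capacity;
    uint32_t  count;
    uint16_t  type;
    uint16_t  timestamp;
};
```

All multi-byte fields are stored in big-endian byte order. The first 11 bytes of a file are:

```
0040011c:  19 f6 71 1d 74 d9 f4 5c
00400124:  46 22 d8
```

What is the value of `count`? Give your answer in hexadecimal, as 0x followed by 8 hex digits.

`count` follows `port` (1 B), `capacity` (2 B), so it starts at offset 1 + 2 = 3 and occupies 4 bytes.
Bytes at offsets 3..6: 1D 74 D9 F4.
Big-endian stores the most-significant byte at the lowest address.
The bytes are already most-significant first: 0x1D74D9F4.

0x1D74D9F4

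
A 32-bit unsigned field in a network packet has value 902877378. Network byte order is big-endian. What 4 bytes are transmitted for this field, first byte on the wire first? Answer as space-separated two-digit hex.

902877378 in hexadecimal, padded to 32 bits, is 0x35D0D0C2.
Split into bytes (most-significant first): 35 D0 D0 C2.
Big-endian: lowest address holds the most-significant byte.
So the memory order matches the most-significant-first order: 35 D0 D0 C2.

35 D0 D0 C2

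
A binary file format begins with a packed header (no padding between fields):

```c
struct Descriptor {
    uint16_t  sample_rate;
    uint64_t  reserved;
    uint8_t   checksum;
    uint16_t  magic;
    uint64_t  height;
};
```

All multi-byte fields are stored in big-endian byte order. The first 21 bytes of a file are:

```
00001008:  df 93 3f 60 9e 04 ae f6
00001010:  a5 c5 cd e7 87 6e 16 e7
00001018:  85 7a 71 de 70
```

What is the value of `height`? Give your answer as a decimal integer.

7932782354130656880

`height` follows `sample_rate` (2 B), `reserved` (8 B), `checksum` (1 B), `magic` (2 B), so it starts at offset 2 + 8 + 1 + 2 = 13 and occupies 8 bytes.
Bytes at offsets 13..20: 6E 16 E7 85 7A 71 DE 70.
In big-endian order the high byte comes first in memory.
The bytes are already most-significant first: 0x6E16E7857A71DE70.
0x6E16E7857A71DE70 = 7932782354130656880.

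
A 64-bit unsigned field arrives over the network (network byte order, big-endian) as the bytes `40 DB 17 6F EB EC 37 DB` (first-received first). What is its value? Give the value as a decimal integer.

Big-endian stores the most-significant byte at the lowest address.
The bytes are already most-significant first: 0x40DB176FEBEC37DB.
0x40DB176FEBEC37DB = 4673354807793956827.

4673354807793956827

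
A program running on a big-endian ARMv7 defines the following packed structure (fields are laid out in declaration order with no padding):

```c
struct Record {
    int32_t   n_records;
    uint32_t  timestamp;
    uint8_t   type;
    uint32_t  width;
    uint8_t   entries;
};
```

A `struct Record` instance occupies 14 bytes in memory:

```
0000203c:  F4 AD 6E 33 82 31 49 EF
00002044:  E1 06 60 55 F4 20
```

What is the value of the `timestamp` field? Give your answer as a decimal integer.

`timestamp` follows `n_records` (4 bytes), so it starts at byte offset 4 and occupies 4 bytes.
Bytes at offsets 4..7: 82 31 49 EF.
In big-endian order the high byte comes first in memory.
The bytes are already most-significant first: 0x823149EF.
0x823149EF = 2184268271.

2184268271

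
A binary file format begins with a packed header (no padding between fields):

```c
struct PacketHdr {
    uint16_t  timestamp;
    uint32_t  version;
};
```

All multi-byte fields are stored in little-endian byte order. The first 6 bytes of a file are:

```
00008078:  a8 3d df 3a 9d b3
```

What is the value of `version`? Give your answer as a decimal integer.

`version` follows `timestamp` (2 bytes), so it starts at byte offset 2 and occupies 4 bytes.
Bytes at offsets 2..5: DF 3A 9D B3.
Little-endian: lowest address holds the least-significant byte.
Reassemble most-significant byte first: B3 9D 3A DF → 0xB39D3ADF.
0xB39D3ADF = 3013425887.

3013425887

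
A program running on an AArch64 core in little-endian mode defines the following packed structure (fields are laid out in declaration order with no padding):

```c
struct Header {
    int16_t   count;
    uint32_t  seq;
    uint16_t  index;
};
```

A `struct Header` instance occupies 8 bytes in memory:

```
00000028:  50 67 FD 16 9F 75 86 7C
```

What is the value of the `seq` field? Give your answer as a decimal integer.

`seq` follows `count` (2 bytes), so it starts at byte offset 2 and occupies 4 bytes.
Bytes at offsets 2..5: FD 16 9F 75.
Little-endian stores the least-significant byte at the lowest address.
Reassemble most-significant byte first: 75 9F 16 FD → 0x759F16FD.
0x759F16FD = 1973360381.

1973360381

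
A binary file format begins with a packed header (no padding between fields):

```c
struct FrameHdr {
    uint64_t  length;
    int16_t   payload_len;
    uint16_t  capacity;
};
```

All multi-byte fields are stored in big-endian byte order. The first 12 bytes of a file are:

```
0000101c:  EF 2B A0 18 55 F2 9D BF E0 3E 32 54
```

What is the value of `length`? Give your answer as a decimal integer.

`length` is the first field, at byte offset 0, occupying 8 bytes.
Bytes at offsets 0..7: EF 2B A0 18 55 F2 9D BF.
In big-endian order the high byte comes first in memory.
The bytes are already most-significant first: 0xEF2BA01855F29DBF.
0xEF2BA01855F29DBF = 17234044425444957631.

17234044425444957631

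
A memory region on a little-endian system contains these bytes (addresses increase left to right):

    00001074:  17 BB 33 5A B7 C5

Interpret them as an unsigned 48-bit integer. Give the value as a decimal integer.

Little-endian: lowest address holds the least-significant byte.
Reassemble most-significant byte first: C5 B7 5A 33 BB 17 → 0xC5B75A33BB17.
0xC5B75A33BB17 = 217391283026711.

217391283026711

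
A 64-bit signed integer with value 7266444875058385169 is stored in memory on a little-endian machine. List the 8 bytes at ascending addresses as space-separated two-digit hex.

11 11 D0 55 1D 99 D7 64

7266444875058385169 in hexadecimal, padded to 64 bits, is 0x64D7991D55D01111.
Split into bytes (most-significant first): 64 D7 99 1D 55 D0 11 11.
Little-endian: lowest address holds the least-significant byte.
So at ascending addresses the bytes are 11 11 D0 55 1D 99 D7 64.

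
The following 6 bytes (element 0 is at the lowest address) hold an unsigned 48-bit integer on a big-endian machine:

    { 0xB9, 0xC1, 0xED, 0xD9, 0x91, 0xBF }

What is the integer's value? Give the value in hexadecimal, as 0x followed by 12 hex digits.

In big-endian order the high byte comes first in memory.
The bytes are already most-significant first: 0xB9C1EDD991BF.

0xB9C1EDD991BF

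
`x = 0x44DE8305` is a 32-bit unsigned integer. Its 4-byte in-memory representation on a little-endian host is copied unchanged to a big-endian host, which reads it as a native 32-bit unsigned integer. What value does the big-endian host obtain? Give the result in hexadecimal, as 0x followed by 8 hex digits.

0x0583DE44

Stored little-endian, the bytes at ascending addresses are 05 83 DE 44.
Read back as big-endian, the last byte is least significant, giving 0x0583DE44.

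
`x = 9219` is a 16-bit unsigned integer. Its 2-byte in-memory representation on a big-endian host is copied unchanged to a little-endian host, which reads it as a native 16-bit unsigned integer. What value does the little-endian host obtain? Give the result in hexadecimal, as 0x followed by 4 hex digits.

9219 in 16-bit hexadecimal is 0x2403.
Stored big-endian, the bytes at ascending addresses are 24 03.
Read back as little-endian, the first byte is least significant, giving 0x0324.

0x0324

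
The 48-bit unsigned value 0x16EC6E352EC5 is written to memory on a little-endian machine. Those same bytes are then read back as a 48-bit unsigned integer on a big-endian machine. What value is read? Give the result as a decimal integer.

216802255629334

Stored little-endian, the bytes at ascending addresses are C5 2E 35 6E EC 16.
Read back as big-endian, the last byte is least significant, giving 0xC52E356EEC16.
0xC52E356EEC16 = 216802255629334.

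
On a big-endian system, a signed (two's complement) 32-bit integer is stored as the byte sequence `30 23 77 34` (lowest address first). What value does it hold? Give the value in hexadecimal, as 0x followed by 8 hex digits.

Big-endian: lowest address holds the most-significant byte.
The bytes are already most-significant first: 0x30237734.

0x30237734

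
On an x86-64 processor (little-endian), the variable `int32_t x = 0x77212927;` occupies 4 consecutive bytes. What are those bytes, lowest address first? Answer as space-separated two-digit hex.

27 29 21 77

Split into bytes (most-significant first): 77 21 29 27.
Little-endian: lowest address holds the least-significant byte.
So at ascending addresses the bytes are 27 29 21 77.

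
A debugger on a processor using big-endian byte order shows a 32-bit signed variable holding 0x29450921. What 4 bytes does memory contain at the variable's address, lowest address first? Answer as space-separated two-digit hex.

29 45 09 21

Split into bytes (most-significant first): 29 45 09 21.
In big-endian order the high byte comes first in memory.
So the memory order matches the most-significant-first order: 29 45 09 21.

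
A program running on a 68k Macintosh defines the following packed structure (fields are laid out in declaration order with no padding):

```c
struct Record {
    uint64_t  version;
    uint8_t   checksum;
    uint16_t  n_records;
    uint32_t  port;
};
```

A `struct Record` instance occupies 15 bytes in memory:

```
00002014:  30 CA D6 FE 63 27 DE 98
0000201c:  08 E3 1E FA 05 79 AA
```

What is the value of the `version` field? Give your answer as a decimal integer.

3515858847189687960

`version` is the first field, at byte offset 0, occupying 8 bytes.
Bytes at offsets 0..7: 30 CA D6 FE 63 27 DE 98.
Big-endian stores the most-significant byte at the lowest address.
The bytes are already most-significant first: 0x30CAD6FE6327DE98.
0x30CAD6FE6327DE98 = 3515858847189687960.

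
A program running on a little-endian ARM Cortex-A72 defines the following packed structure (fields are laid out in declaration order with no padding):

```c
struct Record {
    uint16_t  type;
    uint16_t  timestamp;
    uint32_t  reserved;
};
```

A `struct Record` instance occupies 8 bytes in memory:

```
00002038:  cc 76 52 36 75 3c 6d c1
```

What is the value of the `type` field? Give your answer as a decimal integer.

30412

`type` is the first field, at byte offset 0, occupying 2 bytes.
Bytes at offsets 0..1: CC 76.
Little-endian: lowest address holds the least-significant byte.
Reassemble most-significant byte first: 76 CC → 0x76CC.
0x76CC = 30412.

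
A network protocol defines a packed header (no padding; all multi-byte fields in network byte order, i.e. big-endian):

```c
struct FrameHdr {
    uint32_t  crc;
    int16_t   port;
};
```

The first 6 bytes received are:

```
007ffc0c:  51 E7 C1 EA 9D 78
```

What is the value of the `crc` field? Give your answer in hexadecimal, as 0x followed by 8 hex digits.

`crc` is the first field, at byte offset 0, occupying 4 bytes.
Bytes at offsets 0..3: 51 E7 C1 EA.
Big-endian: lowest address holds the most-significant byte.
The bytes are already most-significant first: 0x51E7C1EA.

0x51E7C1EA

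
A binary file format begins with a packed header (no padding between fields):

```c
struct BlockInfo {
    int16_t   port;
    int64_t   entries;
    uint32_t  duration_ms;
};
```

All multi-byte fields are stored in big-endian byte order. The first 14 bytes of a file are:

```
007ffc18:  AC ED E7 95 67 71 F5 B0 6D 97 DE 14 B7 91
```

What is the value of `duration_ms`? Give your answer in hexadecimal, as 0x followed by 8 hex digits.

`duration_ms` follows `port` (2 B), `entries` (8 B), so it starts at offset 2 + 8 = 10 and occupies 4 bytes.
Bytes at offsets 10..13: DE 14 B7 91.
Big-endian: lowest address holds the most-significant byte.
The bytes are already most-significant first: 0xDE14B791.

0xDE14B791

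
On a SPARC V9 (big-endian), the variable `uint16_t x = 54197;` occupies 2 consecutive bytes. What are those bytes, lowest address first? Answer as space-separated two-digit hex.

D3 B5

54197 in hexadecimal, padded to 16 bits, is 0xD3B5.
Split into bytes (most-significant first): D3 B5.
In big-endian order the high byte comes first in memory.
So the memory order matches the most-significant-first order: D3 B5.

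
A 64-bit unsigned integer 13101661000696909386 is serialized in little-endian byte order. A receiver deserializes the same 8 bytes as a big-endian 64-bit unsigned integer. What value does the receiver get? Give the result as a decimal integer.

13101661000696909386 in 64-bit hexadecimal is 0xB5D27343BA20CE4A.
Stored little-endian, the bytes at ascending addresses are 4A CE 20 BA 43 73 D2 B5.
Read back as big-endian, the last byte is least significant, giving 0x4ACE20BA4373D2B5.
0x4ACE20BA4373D2B5 = 5390281788376732341.

5390281788376732341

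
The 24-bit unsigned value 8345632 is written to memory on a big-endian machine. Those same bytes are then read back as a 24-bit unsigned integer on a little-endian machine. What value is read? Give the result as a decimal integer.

2119807

8345632 in 24-bit hexadecimal is 0x7F5820.
Stored big-endian, the bytes at ascending addresses are 7F 58 20.
Read back as little-endian, the first byte is least significant, giving 0x20587F.
0x20587F = 2119807.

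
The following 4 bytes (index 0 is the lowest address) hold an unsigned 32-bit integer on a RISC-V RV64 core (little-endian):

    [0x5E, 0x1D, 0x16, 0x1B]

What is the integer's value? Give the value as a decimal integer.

454434142

Little-endian stores the least-significant byte at the lowest address.
Reassemble most-significant byte first: 1B 16 1D 5E → 0x1B161D5E.
0x1B161D5E = 454434142.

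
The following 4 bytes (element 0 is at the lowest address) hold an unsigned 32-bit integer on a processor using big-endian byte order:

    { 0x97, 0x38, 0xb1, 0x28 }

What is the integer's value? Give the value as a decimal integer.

2537074984

Big-endian stores the most-significant byte at the lowest address.
The bytes are already most-significant first: 0x9738B128.
0x9738B128 = 2537074984.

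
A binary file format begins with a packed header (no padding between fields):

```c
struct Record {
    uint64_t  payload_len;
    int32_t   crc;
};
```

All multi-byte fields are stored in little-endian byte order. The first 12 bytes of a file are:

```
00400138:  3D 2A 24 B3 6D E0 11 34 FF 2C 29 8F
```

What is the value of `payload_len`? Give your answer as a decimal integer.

`payload_len` is the first field, at byte offset 0, occupying 8 bytes.
Bytes at offsets 0..7: 3D 2A 24 B3 6D E0 11 34.
In little-endian order the low byte comes first in memory.
Reassemble most-significant byte first: 34 11 E0 6D B3 24 2A 3D → 0x3411E06DB3242A3D.
0x3411E06DB3242A3D = 3752026726337882685.

3752026726337882685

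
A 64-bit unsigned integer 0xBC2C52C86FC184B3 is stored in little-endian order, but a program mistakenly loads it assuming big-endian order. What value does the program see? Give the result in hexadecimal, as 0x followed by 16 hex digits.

Stored little-endian, the bytes at ascending addresses are B3 84 C1 6F C8 52 2C BC.
Read back as big-endian, the last byte is least significant, giving 0xB384C16FC8522CBC.

0xB384C16FC8522CBC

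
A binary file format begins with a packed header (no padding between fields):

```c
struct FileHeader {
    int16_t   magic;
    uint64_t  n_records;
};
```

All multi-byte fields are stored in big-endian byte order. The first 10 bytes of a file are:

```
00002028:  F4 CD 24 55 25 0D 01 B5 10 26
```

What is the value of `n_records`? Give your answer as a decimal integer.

`n_records` follows `magic` (2 bytes), so it starts at byte offset 2 and occupies 8 bytes.
Bytes at offsets 2..9: 24 55 25 0D 01 B5 10 26.
In big-endian order the high byte comes first in memory.
The bytes are already most-significant first: 0x2455250D01B51026.
0x2455250D01B51026 = 2618039496179257382.

2618039496179257382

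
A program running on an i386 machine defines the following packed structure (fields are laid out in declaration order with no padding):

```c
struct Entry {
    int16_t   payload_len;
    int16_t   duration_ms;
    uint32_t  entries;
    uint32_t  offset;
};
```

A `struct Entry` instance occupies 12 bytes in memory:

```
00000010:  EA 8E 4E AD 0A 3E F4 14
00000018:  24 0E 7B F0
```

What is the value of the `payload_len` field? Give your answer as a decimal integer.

`payload_len` is the first field, at byte offset 0, occupying 2 bytes.
Bytes at offsets 0..1: EA 8E.
In little-endian order the low byte comes first in memory.
Reassemble most-significant byte first: 8E EA → 0x8EEA.
Top bit is set, so as a signed 16-bit value this is 0x8EEA − 2^16 = -28950.

-28950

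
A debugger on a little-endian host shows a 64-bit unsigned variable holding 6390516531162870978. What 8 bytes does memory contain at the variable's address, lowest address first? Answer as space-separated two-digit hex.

C2 74 39 3B ED AC AF 58

6390516531162870978 in hexadecimal, padded to 64 bits, is 0x58AFACED3B3974C2.
Split into bytes (most-significant first): 58 AF AC ED 3B 39 74 C2.
Little-endian stores the least-significant byte at the lowest address.
So at ascending addresses the bytes are C2 74 39 3B ED AC AF 58.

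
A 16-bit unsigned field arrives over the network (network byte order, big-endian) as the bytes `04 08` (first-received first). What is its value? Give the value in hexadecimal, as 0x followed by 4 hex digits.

0x0408

Big-endian: lowest address holds the most-significant byte.
The bytes are already most-significant first: 0x0408.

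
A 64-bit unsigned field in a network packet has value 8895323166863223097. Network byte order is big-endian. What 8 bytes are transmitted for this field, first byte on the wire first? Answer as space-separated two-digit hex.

7B 72 89 4A 73 2F 69 39

8895323166863223097 in hexadecimal, padded to 64 bits, is 0x7B72894A732F6939.
Split into bytes (most-significant first): 7B 72 89 4A 73 2F 69 39.
In big-endian order the high byte comes first in memory.
So the memory order matches the most-significant-first order: 7B 72 89 4A 73 2F 69 39.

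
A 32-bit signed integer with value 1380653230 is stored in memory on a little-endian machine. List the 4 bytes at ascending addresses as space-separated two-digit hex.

1380653230 in hexadecimal, padded to 32 bits, is 0x524B18AE.
Split into bytes (most-significant first): 52 4B 18 AE.
Little-endian: lowest address holds the least-significant byte.
So at ascending addresses the bytes are AE 18 4B 52.

AE 18 4B 52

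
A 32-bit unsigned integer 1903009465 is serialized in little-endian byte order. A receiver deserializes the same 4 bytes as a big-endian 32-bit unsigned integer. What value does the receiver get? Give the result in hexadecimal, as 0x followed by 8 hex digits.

1903009465 in 32-bit hexadecimal is 0x716D9EB9.
Stored little-endian, the bytes at ascending addresses are B9 9E 6D 71.
Read back as big-endian, the last byte is least significant, giving 0xB99E6D71.

0xB99E6D71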